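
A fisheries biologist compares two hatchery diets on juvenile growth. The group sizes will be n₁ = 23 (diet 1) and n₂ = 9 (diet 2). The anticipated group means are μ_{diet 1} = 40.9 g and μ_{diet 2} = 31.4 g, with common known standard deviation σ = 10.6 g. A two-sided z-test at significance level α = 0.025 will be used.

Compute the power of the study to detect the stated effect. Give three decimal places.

Power ≈ 0.515

Standardized effect: d = |μ_{diet 1} − μ_{diet 2}| / σ = |40.9 − 31.4| / 10.6 = 0.8962
Noncentrality parameter: δ = d / √(1/n₁ + 1/n₂) = 0.8962 / √(1/23 + 1/9) = 2.2794
Critical value for a two-sided test at α = 0.025: z_{α/2} = 2.241.
Power = Φ(δ − 2.241) + Φ(−δ − 2.241) = Φ(0.038) + Φ(-4.521) = 0.5152 + 0.0000 = 0.5152.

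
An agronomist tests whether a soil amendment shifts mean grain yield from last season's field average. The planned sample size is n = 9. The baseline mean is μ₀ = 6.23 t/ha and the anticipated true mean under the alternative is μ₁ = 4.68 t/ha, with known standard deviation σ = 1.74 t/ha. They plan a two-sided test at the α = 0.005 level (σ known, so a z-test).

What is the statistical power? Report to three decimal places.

Power ≈ 0.446

Standardized effect: d = |μ₁ − μ₀| / σ = |4.68 − 6.23| / 1.74 = 0.8908
Noncentrality parameter: δ = d·√n = 0.8908 × √9 = 2.6724
Two-sided α = 0.005 → critical value z_{0.0025} = 2.807.
Power = Φ(δ − 2.807) + Φ(−δ − 2.807) = Φ(-0.135) + Φ(-5.479) = 0.4465 + 0.0000 = 0.4465.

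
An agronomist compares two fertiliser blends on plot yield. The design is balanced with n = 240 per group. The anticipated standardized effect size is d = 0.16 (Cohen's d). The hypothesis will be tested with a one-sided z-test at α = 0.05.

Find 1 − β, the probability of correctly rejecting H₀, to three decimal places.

Noncentrality parameter: δ = d·√(n/2) = 0.16 × √(240/2) = 1.7527
One-sided α = 0.05 → critical value z_{0.05} = 1.645.
Power = P(Z > 1.645 − δ) = Φ(0.108) = 0.5429.

Power ≈ 0.543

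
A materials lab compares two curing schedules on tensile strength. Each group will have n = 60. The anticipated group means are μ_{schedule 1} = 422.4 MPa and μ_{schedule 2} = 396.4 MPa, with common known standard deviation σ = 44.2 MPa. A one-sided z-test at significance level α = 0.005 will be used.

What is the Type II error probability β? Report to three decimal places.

Standardized effect: d = |μ_{schedule 1} − μ_{schedule 2}| / σ = |422.4 − 396.4| / 44.2 = 0.5882
Noncentrality parameter: δ = d·√(n/2) = 0.5882 × √(60/2) = 3.2219
One-sided α = 0.005 → critical value z_{0.005} = 2.576.
Power = P(Z > 2.576 − δ) = Φ(0.646) = 0.7409.
Type II error: β = 1 − power = 1 − 0.7409 = 0.2591.

β ≈ 0.259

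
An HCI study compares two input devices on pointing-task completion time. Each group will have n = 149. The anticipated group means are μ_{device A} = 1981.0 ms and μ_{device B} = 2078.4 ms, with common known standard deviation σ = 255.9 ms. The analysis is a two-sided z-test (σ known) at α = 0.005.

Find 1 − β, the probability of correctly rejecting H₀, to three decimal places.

Power ≈ 0.684

Standardized effect: d = |μ_{device A} − μ_{device B}| / σ = |1981.0 − 2078.4| / 255.9 = 0.3806
Noncentrality parameter: λ = d·√(n/2) = 0.3806 × √(149/2) = 3.2852
Two-sided α = 0.005 → critical value z_{0.0025} = 2.807.
Power = Φ(λ − 2.807) + Φ(−λ − 2.807) = Φ(0.478) + Φ(-6.092) = 0.6837 + 0.0000 = 0.6837.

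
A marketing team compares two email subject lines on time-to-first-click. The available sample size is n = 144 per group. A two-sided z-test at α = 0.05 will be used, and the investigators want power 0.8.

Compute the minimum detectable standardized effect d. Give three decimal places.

d ≈ 0.330

Need Φ(δ − 1.960) = 0.8, so δ = 1.960 + 0.842 = 2.802.
(The second rejection-region term Φ(−δ − z_{α/2}) is negligible and dropped.)
δ = d·√(n/2) ⇒ d = δ/√(n/2) = 2.802/√(144/2) = 0.3302.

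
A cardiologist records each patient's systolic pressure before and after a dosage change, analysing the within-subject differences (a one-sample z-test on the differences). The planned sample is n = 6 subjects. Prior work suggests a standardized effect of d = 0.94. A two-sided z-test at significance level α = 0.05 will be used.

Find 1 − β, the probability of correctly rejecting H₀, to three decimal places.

Noncentrality parameter: δ = d·√n = 0.94 × √6 = 2.3025
Critical value for a two-sided test at α = 0.05: z_{α/2} = 1.960.
Power = Φ(δ − 1.960) + Φ(−δ − 1.960) = Φ(0.343) + Φ(-4.262) = 0.6340 + 0.0000 = 0.6340.

Power ≈ 0.634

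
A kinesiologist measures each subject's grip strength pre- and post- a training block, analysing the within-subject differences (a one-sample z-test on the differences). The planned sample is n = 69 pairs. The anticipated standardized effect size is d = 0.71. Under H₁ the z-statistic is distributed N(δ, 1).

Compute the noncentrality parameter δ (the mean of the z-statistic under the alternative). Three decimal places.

δ = d·√n = 0.71 × √69 = 5.8977

δ ≈ 5.898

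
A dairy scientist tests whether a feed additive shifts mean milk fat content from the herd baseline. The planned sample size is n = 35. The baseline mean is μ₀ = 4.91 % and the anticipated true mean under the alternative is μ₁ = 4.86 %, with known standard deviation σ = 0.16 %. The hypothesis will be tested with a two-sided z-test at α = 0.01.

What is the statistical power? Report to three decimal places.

Standardized effect: d = |μ₁ − μ₀| / σ = |4.86 − 4.91| / 0.16 = 0.3125
Noncentrality parameter: δ = d·√n = 0.3125 × √35 = 1.8488
Two-sided α = 0.01 → critical value z_{0.005} = 2.576.
Power = Φ(δ − 2.576) + Φ(−δ − 2.576) = Φ(-0.727) + Φ(-4.425) = 0.2336 + 0.0000 = 0.2336.

Power ≈ 0.234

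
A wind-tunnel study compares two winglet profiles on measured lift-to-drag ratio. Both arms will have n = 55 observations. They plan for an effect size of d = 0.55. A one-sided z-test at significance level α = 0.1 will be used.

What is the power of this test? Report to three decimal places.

Power ≈ 0.945

Noncentrality parameter: δ = d·√(n/2) = 0.55 × √(55/2) = 2.8842
Critical value for a one-sided test at α = 0.1: z_α = 1.282.
Power = Φ(δ − 1.282) = Φ(1.603) = 0.9455.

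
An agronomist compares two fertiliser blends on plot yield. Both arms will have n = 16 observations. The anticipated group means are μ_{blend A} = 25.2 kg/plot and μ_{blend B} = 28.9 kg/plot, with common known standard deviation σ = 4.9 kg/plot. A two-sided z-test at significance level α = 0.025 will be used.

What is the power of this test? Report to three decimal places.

Power ≈ 0.458

Standardized effect: d = |μ_{blend A} − μ_{blend B}| / σ = |25.2 − 28.9| / 4.9 = 0.7551
Noncentrality parameter: δ = d·√(n/2) = 0.7551 × √(16/2) = 2.1358
Critical value for a two-sided test at α = 0.025: z_{α/2} = 2.241.
Power = Φ(δ − 2.241) + Φ(−δ − 2.241) = Φ(-0.106) + Φ(-4.377) = 0.4579 + 0.0000 = 0.4579.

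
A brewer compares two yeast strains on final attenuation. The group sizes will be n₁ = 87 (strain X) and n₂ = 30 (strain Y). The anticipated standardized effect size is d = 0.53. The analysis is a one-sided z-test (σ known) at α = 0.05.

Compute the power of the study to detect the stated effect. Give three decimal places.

Noncentrality parameter: δ = d / √(1/n₁ + 1/n₂) = 0.53 / √(1/87 + 1/30) = 2.5032
One-sided α = 0.05 → critical value z_{0.05} = 1.645.
Power = P(Z > 1.645 − δ) = Φ(0.858) = 0.8047.

Power ≈ 0.805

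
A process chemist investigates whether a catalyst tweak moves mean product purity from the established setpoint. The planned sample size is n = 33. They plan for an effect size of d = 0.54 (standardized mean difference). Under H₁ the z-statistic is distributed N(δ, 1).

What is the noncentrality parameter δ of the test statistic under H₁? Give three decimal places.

δ = d·√n = 0.54 × √33 = 3.1021

δ ≈ 3.102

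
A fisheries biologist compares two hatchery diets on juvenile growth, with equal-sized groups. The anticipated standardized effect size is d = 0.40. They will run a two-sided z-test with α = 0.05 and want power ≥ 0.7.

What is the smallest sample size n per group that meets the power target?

Set Φ(δ − 1.960) = 0.7; then δ − 1.960 = Φ⁻¹(0.7) = 0.524, giving δ = 2.484.
(For δ > 0 the lower-tail rejection region contributes negligibly to power, so the one-term inversion is standard.)
δ = d·√(n/2) ⇒ n = 2(δ/d)² = 2 × (2.484 / 0.40)² = 77.15.
Round up to the next whole unit.

n = 78 per group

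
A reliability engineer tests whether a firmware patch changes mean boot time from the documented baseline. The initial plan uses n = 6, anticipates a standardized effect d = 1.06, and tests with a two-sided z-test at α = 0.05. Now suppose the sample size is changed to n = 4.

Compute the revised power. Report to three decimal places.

Power ≈ 0.564

With n = 4: δ = d·√n = 1.06 × √4 = 2.1200. Critical value z_{0.025} = 1.960.
Revised power = Φ(δ − 1.960) + Φ(−δ − 1.960) = Φ(0.160) + Φ(-4.080) = 0.5636 + 0.0000 = 0.5636.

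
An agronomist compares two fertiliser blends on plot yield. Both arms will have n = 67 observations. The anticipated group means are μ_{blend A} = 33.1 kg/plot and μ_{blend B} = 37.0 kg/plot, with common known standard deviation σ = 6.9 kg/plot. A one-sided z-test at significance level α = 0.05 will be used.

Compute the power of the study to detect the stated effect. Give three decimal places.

Power ≈ 0.948

Standardized effect: d = |μ_{blend A} − μ_{blend B}| / σ = |33.1 − 37.0| / 6.9 = 0.5652
Noncentrality parameter: δ = d·√(n/2) = 0.5652 × √(67/2) = 3.2714
One-sided α = 0.05 → critical value z_{0.05} = 1.645.
Power = P(Z > 1.645 − δ) = Φ(1.627) = 0.9481.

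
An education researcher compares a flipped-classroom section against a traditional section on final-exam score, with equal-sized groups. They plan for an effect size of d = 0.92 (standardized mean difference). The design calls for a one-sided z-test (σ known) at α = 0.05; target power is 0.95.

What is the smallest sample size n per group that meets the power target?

Set Φ(δ − 1.645) = 0.95; then δ − 1.645 = Φ⁻¹(0.95) = 1.645, giving δ = 3.290.
δ = d·√(n/2) ⇒ n = 2(δ/d)² = 2 × (3.290 / 0.92)² = 25.57.
Rounding up, n = 26 per group.

n = 26 per group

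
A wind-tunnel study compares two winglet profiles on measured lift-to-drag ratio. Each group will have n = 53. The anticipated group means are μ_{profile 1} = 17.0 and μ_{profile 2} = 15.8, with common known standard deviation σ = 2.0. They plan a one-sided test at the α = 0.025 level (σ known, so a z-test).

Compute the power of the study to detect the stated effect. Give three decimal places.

Power ≈ 0.870

Standardized effect: d = |μ_{profile 1} − μ_{profile 2}| / σ = |17.0 − 15.8| / 2.0 = 0.6000
Noncentrality parameter: δ = d·√(n/2) = 0.6000 × √(53/2) = 3.0887
Critical value for a one-sided test at α = 0.025: z_α = 1.960.
Power = Φ(δ − 1.960) = Φ(1.129) = 0.8705.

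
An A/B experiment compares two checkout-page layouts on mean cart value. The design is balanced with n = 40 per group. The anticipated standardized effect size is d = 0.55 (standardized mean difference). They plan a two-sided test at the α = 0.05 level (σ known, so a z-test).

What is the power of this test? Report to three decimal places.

Noncentrality parameter: δ = d·√(n/2) = 0.55 × √(40/2) = 2.4597
Two-sided α = 0.05 → critical value z_{0.025} = 1.960.
Power = Φ(δ − 1.960) + Φ(−δ − 1.960) = Φ(0.500) + Φ(-4.420) = 0.6914 + 0.0000 = 0.6914.

Power ≈ 0.691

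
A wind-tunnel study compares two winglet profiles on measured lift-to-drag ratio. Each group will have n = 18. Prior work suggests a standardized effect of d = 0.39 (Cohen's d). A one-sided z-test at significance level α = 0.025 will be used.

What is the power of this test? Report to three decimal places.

Power ≈ 0.215

Noncentrality parameter: δ = d·√(n/2) = 0.39 × √(18/2) = 1.1700
Critical value for a one-sided test at α = 0.025: z_α = 1.960.
Power = P(Z > 1.960 − δ) = Φ(-0.790) = 0.2148.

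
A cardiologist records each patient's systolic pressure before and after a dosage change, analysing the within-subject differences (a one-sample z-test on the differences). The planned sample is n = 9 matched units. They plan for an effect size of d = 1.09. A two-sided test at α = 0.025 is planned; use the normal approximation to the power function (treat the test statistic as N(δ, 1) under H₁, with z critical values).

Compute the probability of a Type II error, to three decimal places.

Noncentrality parameter: δ = d·√n = 1.09 × √9 = 3.2700
Critical value for a two-sided test at α = 0.025: z_{α/2} = 2.241.
Power = Φ(δ − 2.241) + Φ(−δ − 2.241) = Φ(1.029) + Φ(-5.511) = 0.8482 + 0.0000 = 0.8482.
Type II error: β = 1 − power = 1 − 0.8482 = 0.1518.

β ≈ 0.152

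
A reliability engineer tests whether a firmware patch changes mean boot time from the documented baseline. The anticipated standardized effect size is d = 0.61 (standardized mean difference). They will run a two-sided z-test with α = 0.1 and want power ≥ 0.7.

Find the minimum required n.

For power 0.7 need Φ(δ − z_{0.05}) = 0.7, so δ = z_{0.05} + z_{0.30} = 1.645 + 0.524 = 2.169.
(Ignoring the negligible lower-tail rejection probability gives the usual closed-form inversion.)
δ = d·√n ⇒ n = (δ/d)² = (2.169 / 0.61)² = 12.65.
Round up to the next whole unit.

n = 13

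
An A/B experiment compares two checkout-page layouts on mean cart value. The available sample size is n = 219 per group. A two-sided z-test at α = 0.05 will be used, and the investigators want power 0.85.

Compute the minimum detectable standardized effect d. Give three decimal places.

d ≈ 0.286

Required noncentrality: δ = z_{0.025} + z_{0.15} = 1.960 + 1.036 = 2.996.
(The second rejection-region term Φ(−δ − z_{α/2}) is negligible and dropped.)
δ = d·√(n/2) ⇒ d = δ/√(n/2) = 2.996/√(219/2) = 0.2863.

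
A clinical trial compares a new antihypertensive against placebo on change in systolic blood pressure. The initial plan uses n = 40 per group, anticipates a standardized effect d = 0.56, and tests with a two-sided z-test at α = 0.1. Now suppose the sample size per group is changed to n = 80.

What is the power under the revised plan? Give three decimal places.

Power ≈ 0.971

With n = 80 per group: δ = d·√(n/2) = 0.56 × √(80/2) = 3.5418. Critical value z_{0.05} = 1.645.
Revised power = Φ(δ − 1.645) + Φ(−δ − 1.645) = Φ(1.897) + Φ(-5.187) = 0.9711 + 0.0000 = 0.9711.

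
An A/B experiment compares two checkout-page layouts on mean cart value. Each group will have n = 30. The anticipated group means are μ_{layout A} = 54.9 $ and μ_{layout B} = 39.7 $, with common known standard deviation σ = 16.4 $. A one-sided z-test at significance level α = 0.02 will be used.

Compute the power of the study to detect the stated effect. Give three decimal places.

Standardized effect: d = |μ_{layout A} − μ_{layout B}| / σ = |54.9 − 39.7| / 16.4 = 0.9268
Noncentrality parameter: δ = d·√(n/2) = 0.9268 × √(30/2) = 3.5896
Critical value for a one-sided test at α = 0.02: z_α = 2.054.
Power = P(Z > 2.054 − δ) = Φ(1.536) = 0.9377.

Power ≈ 0.938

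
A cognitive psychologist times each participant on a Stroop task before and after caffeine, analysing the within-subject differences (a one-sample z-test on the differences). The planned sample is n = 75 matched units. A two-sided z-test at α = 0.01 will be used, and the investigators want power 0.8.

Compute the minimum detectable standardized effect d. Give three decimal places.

Required noncentrality: δ = z_{0.005} + z_{0.20} = 2.576 + 0.842 = 3.417.
(The second rejection-region term Φ(−δ − z_{α/2}) is negligible and dropped.)
δ = d·√n ⇒ d = δ/√n = 3.417/√75 = 0.3946.

d ≈ 0.395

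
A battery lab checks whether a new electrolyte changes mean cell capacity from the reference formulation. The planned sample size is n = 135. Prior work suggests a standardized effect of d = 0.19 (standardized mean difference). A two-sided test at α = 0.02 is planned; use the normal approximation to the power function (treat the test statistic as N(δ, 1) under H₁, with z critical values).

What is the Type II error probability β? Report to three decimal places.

Noncentrality parameter: λ = d·√n = 0.19 × √135 = 2.2076
Two-sided α = 0.02 → critical value z_{0.01} = 2.326.
Power = Φ(λ − 2.326) + Φ(−λ − 2.326) = Φ(-0.119) + Φ(-4.534) = 0.4527 + 0.0000 = 0.4527.
Type II error: β = 1 − power = 1 − 0.4527 = 0.5473.

β ≈ 0.547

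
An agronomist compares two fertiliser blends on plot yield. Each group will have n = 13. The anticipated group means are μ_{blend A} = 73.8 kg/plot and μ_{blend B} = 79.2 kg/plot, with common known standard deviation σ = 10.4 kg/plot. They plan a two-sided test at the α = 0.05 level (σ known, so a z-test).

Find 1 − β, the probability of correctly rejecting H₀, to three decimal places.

Power ≈ 0.263

Standardized effect: d = |μ_{blend A} − μ_{blend B}| / σ = |73.8 − 79.2| / 10.4 = 0.5192
Noncentrality parameter: δ = d·√(n/2) = 0.5192 × √(13/2) = 1.3238
Critical value for a two-sided test at α = 0.05: z_{α/2} = 1.960.
Power = Φ(δ − 1.960) + Φ(−δ − 1.960) = Φ(-0.636) + Φ(-3.284) = 0.2623 + 0.0005 = 0.2628.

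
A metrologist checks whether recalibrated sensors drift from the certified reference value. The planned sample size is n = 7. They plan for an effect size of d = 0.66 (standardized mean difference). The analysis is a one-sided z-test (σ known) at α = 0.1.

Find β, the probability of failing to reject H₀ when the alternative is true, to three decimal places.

Noncentrality parameter: δ = d·√n = 0.66 × √7 = 1.7462
Critical value for a one-sided test at α = 0.1: z_α = 1.282.
Power = Φ(δ − 1.282) = Φ(0.465) = 0.6789.
Type II error: β = 1 − power = 1 − 0.6789 = 0.3211.

β ≈ 0.321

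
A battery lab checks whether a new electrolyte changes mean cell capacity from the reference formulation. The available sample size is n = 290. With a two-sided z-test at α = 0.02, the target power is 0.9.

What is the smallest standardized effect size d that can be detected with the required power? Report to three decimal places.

Required noncentrality: δ = z_{0.01} + z_{0.10} = 2.326 + 1.282 = 3.608.
(Lower-tail contribution to power is negligible for δ > 0.)
δ = d·√n ⇒ d = δ/√n = 3.608/√290 = 0.2119.

d ≈ 0.212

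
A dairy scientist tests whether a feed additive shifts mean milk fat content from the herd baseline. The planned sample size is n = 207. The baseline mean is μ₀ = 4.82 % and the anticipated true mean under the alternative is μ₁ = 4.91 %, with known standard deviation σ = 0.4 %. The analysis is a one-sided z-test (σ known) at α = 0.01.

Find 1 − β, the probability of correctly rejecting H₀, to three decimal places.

Power ≈ 0.819

Standardized effect: d = |μ₁ − μ₀| / σ = |4.91 − 4.82| / 0.4 = 0.2250
Noncentrality parameter: δ = d·√n = 0.2250 × √207 = 3.2372
One-sided α = 0.01 → critical value z_{0.01} = 2.326.
Power = P(Z > 2.326 − δ) = Φ(0.911) = 0.8188.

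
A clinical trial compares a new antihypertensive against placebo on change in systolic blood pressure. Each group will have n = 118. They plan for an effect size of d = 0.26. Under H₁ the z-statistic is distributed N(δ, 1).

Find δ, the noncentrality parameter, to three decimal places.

δ = d·√(n/2) = 0.26 × √(118/2) = 1.9971

δ ≈ 1.997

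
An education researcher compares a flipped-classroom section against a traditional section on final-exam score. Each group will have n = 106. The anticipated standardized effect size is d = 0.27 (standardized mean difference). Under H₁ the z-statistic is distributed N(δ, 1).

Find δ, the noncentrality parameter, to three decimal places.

δ ≈ 1.966

The noncentrality parameter scales effect size by the design's sample-size factor: δ = d·√(n/2) = 0.27 × √(106/2) = 1.9656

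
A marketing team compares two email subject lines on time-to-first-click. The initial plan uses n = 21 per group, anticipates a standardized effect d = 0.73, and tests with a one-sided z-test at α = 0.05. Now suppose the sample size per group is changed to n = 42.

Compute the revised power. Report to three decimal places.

Power ≈ 0.955

With n = 42 per group: δ = d·√(n/2) = 0.73 × √(42/2) = 3.3453. Critical value z_{0.05} = 1.645.
Revised power = P(Z > 1.645 − δ) = Φ(1.700) = 0.9555.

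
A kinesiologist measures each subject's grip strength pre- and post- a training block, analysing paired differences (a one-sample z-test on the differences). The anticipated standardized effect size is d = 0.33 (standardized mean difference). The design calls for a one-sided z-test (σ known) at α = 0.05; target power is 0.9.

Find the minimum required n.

Set Φ(δ − 1.645) = 0.9; then δ − 1.645 = Φ⁻¹(0.9) = 1.282, giving δ = 2.926.
δ = d·√n ⇒ n = (δ/d)² = (2.926 / 0.33)² = 78.64.
Rounding up, n = 79.

n = 79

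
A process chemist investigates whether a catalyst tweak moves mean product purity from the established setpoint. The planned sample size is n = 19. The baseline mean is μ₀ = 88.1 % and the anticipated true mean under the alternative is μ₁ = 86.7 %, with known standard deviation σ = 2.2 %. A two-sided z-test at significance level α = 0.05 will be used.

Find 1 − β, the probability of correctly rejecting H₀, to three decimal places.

Standardized effect: d = |μ₁ − μ₀| / σ = |86.7 − 88.1| / 2.2 = 0.6364
Noncentrality parameter: δ = d·√n = 0.6364 × √19 = 2.7738
Critical value for a two-sided test at α = 0.05: z_{α/2} = 1.960.
Power = Φ(δ − 1.960) + Φ(−δ − 1.960) = Φ(0.814) + Φ(-4.734) = 0.7921 + 0.0000 = 0.7921.

Power ≈ 0.792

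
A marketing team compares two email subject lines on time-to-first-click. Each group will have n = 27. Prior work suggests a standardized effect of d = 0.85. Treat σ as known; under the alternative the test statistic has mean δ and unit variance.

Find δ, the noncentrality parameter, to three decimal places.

The noncentrality parameter scales effect size by the design's sample-size factor: δ = d·√(n/2) = 0.85 × √(27/2) = 3.1231

δ ≈ 3.123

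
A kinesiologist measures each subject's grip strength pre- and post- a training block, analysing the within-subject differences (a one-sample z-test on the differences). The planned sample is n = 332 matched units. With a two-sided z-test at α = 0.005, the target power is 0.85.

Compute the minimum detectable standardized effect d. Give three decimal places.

Need Φ(δ − 2.807) = 0.85, so δ = 2.807 + 1.036 = 3.843.
(Lower-tail contribution to power is negligible for δ > 0.)
δ = d·√n ⇒ d = δ/√n = 3.843/√332 = 0.2109.

d ≈ 0.211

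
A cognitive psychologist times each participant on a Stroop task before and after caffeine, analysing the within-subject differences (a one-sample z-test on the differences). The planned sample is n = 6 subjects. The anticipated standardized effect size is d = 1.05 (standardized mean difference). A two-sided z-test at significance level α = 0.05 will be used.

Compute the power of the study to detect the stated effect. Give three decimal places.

Noncentrality parameter: λ = d·√n = 1.05 × √6 = 2.5720
Critical value for a two-sided test at α = 0.05: z_{α/2} = 1.960.
Power = Φ(λ − 1.960) + Φ(−λ − 1.960) = Φ(0.612) + Φ(-4.532) = 0.7297 + 0.0000 = 0.7297.

Power ≈ 0.730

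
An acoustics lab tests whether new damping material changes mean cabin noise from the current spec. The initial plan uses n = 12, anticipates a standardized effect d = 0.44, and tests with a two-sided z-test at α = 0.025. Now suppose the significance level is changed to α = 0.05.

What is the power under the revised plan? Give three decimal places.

Power ≈ 0.332

δ = d·√n = 0.44 × √12 = 1.5242 (unchanged). New critical value: z_{0.025} = 1.960.
Revised power = Φ(δ − 1.960) + Φ(−δ − 1.960) = Φ(-0.436) + Φ(-3.484) = 0.3315 + 0.0002 = 0.3318.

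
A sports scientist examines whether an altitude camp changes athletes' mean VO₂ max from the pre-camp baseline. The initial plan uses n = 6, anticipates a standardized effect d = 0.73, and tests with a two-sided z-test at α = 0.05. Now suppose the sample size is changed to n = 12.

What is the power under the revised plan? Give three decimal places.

With n = 12: δ = d·√n = 0.73 × √12 = 2.5288. Critical value z_{0.025} = 1.960.
Revised power = Φ(δ − 1.960) + Φ(−δ − 1.960) = Φ(0.569) + Φ(-4.489) = 0.7153 + 0.0000 = 0.7153.

Power ≈ 0.715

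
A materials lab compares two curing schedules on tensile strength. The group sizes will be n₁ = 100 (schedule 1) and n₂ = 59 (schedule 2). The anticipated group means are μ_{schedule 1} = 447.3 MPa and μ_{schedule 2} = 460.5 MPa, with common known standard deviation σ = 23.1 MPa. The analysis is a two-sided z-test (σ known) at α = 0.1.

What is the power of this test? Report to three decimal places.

Standardized effect: d = |μ_{schedule 1} − μ_{schedule 2}| / σ = |447.3 − 460.5| / 23.1 = 0.5714
Noncentrality parameter: δ = d / √(1/n₁ + 1/n₂) = 0.5714 / √(1/100 + 1/59) = 3.4809
Two-sided α = 0.1 → critical value z_{0.05} = 1.645.
Power = Φ(δ − 1.645) + Φ(−δ − 1.645) = Φ(1.836) + Φ(-5.126) = 0.9668 + 0.0000 = 0.9668.

Power ≈ 0.967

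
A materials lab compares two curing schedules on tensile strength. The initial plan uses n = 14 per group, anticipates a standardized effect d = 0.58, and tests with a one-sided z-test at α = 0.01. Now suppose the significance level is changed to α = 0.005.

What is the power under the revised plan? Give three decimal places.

δ = d·√(n/2) = 0.58 × √(14/2) = 1.5345 (unchanged). New critical value: z_{0.005} = 2.576.
Revised power = P(Z > 2.576 − δ) = Φ(-1.041) = 0.1489.

Power ≈ 0.149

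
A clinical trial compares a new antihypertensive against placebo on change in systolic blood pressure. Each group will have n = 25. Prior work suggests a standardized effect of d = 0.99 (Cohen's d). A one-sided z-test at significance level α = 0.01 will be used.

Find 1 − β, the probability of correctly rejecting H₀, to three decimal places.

Noncentrality parameter: δ = d·√(n/2) = 0.99 × √(25/2) = 3.5002
Critical value for a one-sided test at α = 0.01: z_α = 2.326.
Power = P(Z > 2.326 − δ) = Φ(1.174) = 0.8798.

Power ≈ 0.880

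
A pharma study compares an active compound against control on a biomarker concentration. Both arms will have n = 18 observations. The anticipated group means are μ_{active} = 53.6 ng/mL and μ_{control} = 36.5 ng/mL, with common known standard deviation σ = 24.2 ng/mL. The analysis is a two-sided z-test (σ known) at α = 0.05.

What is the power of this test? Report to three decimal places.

Standardized effect: d = |μ_{active} − μ_{control}| / σ = |53.6 − 36.5| / 24.2 = 0.7066
Noncentrality parameter: δ = d·√(n/2) = 0.7066 × √(18/2) = 2.1198
Two-sided α = 0.05 → critical value z_{0.025} = 1.960.
Power = Φ(δ − 1.960) + Φ(−δ − 1.960) = Φ(0.160) + Φ(-4.080) = 0.5635 + 0.0000 = 0.5635.

Power ≈ 0.564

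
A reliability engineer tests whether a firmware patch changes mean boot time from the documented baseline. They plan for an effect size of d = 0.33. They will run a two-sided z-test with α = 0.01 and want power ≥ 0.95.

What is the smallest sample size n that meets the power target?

n = 164

For power 0.95 need Φ(δ − z_{0.005}) = 0.95, so δ = z_{0.005} + z_{0.05} = 2.576 + 1.645 = 4.221.
(Ignoring the negligible lower-tail rejection probability gives the usual closed-form inversion.)
δ = d·√n ⇒ n = (δ/d)² = (4.221 / 0.33)² = 163.58.
Rounding up, n = 164.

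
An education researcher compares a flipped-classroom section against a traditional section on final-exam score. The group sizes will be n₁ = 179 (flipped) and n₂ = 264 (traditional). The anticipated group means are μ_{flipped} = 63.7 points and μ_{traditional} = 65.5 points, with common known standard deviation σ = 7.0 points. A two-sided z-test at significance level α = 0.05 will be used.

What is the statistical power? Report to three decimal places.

Power ≈ 0.757

Standardized effect: d = |μ_{flipped} − μ_{traditional}| / σ = |63.7 − 65.5| / 7.0 = 0.2571
Noncentrality parameter: δ = d / √(1/n₁ + 1/n₂) = 0.2571 / √(1/179 + 1/264) = 2.6558
Critical value for a two-sided test at α = 0.05: z_{α/2} = 1.960.
Power = Φ(δ − 1.960) + Φ(−δ − 1.960) = Φ(0.696) + Φ(-4.616) = 0.7567 + 0.0000 = 0.7567.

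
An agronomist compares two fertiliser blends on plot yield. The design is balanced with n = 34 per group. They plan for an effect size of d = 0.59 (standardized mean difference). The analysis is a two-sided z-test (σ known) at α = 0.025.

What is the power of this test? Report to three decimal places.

Power ≈ 0.576

Noncentrality parameter: δ = d·√(n/2) = 0.59 × √(34/2) = 2.4326
Critical value for a two-sided test at α = 0.025: z_{α/2} = 2.241.
Power = Φ(δ − 2.241) + Φ(−δ − 2.241) = Φ(0.191) + Φ(-4.674) = 0.5758 + 0.0000 = 0.5758.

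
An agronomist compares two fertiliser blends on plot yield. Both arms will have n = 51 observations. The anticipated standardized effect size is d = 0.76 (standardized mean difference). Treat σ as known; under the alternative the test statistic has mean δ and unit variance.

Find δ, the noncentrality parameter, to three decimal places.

δ ≈ 3.838

The noncentrality parameter scales effect size by the design's sample-size factor: δ = d·√(n/2) = 0.76 × √(51/2) = 3.8378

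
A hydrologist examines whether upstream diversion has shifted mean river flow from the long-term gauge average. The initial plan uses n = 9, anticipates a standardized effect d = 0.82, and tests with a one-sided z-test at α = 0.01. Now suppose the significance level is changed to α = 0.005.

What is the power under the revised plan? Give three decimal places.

δ = d·√n = 0.82 × √9 = 2.4600 (unchanged). New critical value: z_{0.005} = 2.576.
Revised power = P(Z > 2.576 − δ) = Φ(-0.116) = 0.4539.

Power ≈ 0.454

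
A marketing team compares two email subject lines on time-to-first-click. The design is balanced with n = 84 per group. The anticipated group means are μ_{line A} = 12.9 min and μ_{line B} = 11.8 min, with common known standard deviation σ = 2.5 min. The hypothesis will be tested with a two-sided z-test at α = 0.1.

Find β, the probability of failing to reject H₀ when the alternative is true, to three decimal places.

Standardized effect: d = |μ_{line A} − μ_{line B}| / σ = |12.9 − 11.8| / 2.5 = 0.4400
Noncentrality parameter: δ = d·√(n/2) = 0.4400 × √(84/2) = 2.8515
Two-sided α = 0.1 → critical value z_{0.05} = 1.645.
Power = Φ(δ − 1.645) + Φ(−δ − 1.645) = Φ(1.207) + Φ(-4.496) = 0.8862 + 0.0000 = 0.8862.
Type II error: β = 1 − power = 1 − 0.8862 = 0.1138.

β ≈ 0.114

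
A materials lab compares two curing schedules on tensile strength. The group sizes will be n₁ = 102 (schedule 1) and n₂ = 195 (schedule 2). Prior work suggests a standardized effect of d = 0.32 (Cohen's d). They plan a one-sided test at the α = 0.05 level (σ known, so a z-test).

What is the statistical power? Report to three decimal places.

Noncentrality parameter: δ = d / √(1/n₁ + 1/n₂) = 0.32 / √(1/102 + 1/195) = 2.6187
One-sided α = 0.05 → critical value z_{0.05} = 1.645.
Power = Φ(δ − 1.645) = Φ(0.974) = 0.8349.

Power ≈ 0.835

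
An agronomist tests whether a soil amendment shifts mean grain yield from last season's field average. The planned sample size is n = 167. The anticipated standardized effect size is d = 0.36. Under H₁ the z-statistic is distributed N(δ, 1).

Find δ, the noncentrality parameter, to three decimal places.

The noncentrality parameter scales effect size by the design's sample-size factor: δ = d·√n = 0.36 × √167 = 4.6522

δ ≈ 4.652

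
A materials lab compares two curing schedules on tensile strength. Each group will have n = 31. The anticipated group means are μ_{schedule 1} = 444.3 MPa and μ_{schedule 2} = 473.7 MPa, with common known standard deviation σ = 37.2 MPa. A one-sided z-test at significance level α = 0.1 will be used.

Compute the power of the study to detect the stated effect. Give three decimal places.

Standardized effect: d = |μ_{schedule 1} − μ_{schedule 2}| / σ = |444.3 − 473.7| / 37.2 = 0.7903
Noncentrality parameter: δ = d·√(n/2) = 0.7903 × √(31/2) = 3.1115
Critical value for a one-sided test at α = 0.1: z_α = 1.282.
Power = P(Z > 1.282 − δ) = Φ(1.830) = 0.9664.

Power ≈ 0.966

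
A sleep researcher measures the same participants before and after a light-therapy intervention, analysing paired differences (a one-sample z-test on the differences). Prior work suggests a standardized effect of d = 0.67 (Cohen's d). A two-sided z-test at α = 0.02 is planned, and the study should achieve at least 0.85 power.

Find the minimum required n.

n = 26

Set Φ(δ − 2.326) = 0.85; then δ − 2.326 = Φ⁻¹(0.85) = 1.036, giving δ = 3.363.
(Ignoring the negligible lower-tail rejection probability gives the usual closed-form inversion.)
δ = d·√n ⇒ n = (δ/d)² = (3.363 / 0.67)² = 25.19.
Rounding up, n = 26.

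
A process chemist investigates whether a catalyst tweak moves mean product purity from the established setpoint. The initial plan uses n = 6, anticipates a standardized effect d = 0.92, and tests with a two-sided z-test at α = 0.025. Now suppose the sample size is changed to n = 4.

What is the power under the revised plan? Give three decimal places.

With n = 4: δ = d·√n = 0.92 × √4 = 1.8400. Critical value z_{0.0125} = 2.241.
Revised power = Φ(δ − 2.241) + Φ(−δ − 2.241) = Φ(-0.401) + Φ(-4.081) = 0.3441 + 0.0000 = 0.3441.

Power ≈ 0.344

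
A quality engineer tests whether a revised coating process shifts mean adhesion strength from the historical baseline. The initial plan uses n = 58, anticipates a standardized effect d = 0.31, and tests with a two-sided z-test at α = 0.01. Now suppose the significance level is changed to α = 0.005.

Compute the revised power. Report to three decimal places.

Power ≈ 0.328

δ = d·√n = 0.31 × √58 = 2.3609 (unchanged). New critical value: z_{0.0025} = 2.807.
Revised power = Φ(δ − 2.807) + Φ(−δ − 2.807) = Φ(-0.446) + Φ(-5.168) = 0.3277 + 0.0000 = 0.3277.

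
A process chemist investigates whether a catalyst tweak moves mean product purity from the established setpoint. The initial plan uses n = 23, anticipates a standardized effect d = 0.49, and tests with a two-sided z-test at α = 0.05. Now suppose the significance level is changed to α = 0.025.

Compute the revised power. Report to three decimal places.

Power ≈ 0.543

δ = d·√n = 0.49 × √23 = 2.3500 (unchanged). New critical value: z_{0.0125} = 2.241.
Revised power = Φ(δ − 2.241) + Φ(−δ − 2.241) = Φ(0.109) + Φ(-4.591) = 0.5432 + 0.0000 = 0.5432.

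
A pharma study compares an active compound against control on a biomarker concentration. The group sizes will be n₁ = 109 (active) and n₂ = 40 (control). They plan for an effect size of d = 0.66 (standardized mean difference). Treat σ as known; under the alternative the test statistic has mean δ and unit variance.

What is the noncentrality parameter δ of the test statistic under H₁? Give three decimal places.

δ = d / √(1/n₁ + 1/n₂) = 0.66 / √(1/109 + 1/40) = 3.5702

δ ≈ 3.570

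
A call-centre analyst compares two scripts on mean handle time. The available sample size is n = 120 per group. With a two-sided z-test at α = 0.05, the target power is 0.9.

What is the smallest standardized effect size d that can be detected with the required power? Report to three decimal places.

d ≈ 0.418

Required noncentrality: δ = z_{0.025} + z_{0.10} = 1.960 + 1.282 = 3.242.
(The second rejection-region term Φ(−δ − z_{α/2}) is negligible and dropped.)
δ = d·√(n/2) ⇒ d = δ/√(n/2) = 3.242/√(120/2) = 0.4185.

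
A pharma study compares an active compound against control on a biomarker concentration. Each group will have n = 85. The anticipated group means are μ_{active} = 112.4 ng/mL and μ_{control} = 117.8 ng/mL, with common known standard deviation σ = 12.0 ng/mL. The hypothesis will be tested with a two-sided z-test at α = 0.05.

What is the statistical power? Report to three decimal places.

Power ≈ 0.835

Standardized effect: d = |μ_{active} − μ_{control}| / σ = |112.4 − 117.8| / 12.0 = 0.4500
Noncentrality parameter: λ = d·√(n/2) = 0.4500 × √(85/2) = 2.9336
Critical value for a two-sided test at α = 0.05: z_{α/2} = 1.960.
Power = Φ(λ − 1.960) + Φ(−λ − 1.960) = Φ(0.974) + Φ(-4.894) = 0.8349 + 0.0000 = 0.8349.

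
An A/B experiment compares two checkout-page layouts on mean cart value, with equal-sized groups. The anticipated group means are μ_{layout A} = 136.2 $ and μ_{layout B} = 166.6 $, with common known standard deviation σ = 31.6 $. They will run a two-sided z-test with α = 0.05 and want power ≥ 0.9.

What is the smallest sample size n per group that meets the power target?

n = 23 per group

Standardized effect: d = |μ_{layout A} − μ_{layout B}| / σ = |136.2 − 166.6| / 31.6 = 0.9620
Set Φ(δ − 1.960) = 0.9; then δ − 1.960 = Φ⁻¹(0.9) = 1.282, giving δ = 3.242.
(For δ > 0 the lower-tail rejection region contributes negligibly to power, so the one-term inversion is standard.)
δ = d·√(n/2) ⇒ n = 2(δ/d)² = 2 × (3.242 / 0.9620)² = 22.71.
Round up to the next whole unit.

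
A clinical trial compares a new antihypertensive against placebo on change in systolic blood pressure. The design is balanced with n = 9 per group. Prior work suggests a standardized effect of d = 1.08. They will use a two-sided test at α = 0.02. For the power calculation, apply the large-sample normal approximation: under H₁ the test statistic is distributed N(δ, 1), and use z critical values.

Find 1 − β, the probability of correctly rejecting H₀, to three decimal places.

Noncentrality parameter: δ = d·√(n/2) = 1.08 × √(9/2) = 2.2910
Critical value for a two-sided test at α = 0.02: z_{α/2} = 2.326.
Power = Φ(δ − 2.326) + Φ(−δ − 2.326) = Φ(-0.035) + Φ(-4.617) = 0.4859 + 0.0000 = 0.4859.

Power ≈ 0.486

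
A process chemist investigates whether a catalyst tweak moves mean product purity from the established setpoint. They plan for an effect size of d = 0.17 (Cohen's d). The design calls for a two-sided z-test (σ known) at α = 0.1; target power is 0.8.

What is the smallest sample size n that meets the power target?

n = 214

Set Φ(δ − 1.645) = 0.8; then δ − 1.645 = Φ⁻¹(0.8) = 0.842, giving δ = 2.486.
(Ignoring the negligible lower-tail rejection probability gives the usual closed-form inversion.)
δ = d·√n ⇒ n = (δ/d)² = (2.486 / 0.17)² = 213.93.
Rounding up, n = 214.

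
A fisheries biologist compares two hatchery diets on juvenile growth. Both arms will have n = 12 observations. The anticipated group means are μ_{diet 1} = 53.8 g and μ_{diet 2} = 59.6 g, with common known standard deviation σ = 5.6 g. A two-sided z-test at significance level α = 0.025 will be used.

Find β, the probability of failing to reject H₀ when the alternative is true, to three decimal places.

Standardized effect: d = |μ_{diet 1} − μ_{diet 2}| / σ = |53.8 − 59.6| / 5.6 = 1.0357
Noncentrality parameter: δ = d·√(n/2) = 1.0357 × √(12/2) = 2.5370
Critical value for a two-sided test at α = 0.025: z_{α/2} = 2.241.
Power = Φ(δ − 2.241) + Φ(−δ − 2.241) = Φ(0.296) + Φ(-4.778) = 0.6162 + 0.0000 = 0.6162.
Type II error: β = 1 − power = 1 − 0.6162 = 0.3838.

β ≈ 0.384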